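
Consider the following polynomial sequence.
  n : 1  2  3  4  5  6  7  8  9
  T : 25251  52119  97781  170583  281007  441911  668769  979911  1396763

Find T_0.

10727

26868  45662  72802  110424  160904  226858  311142  416852
18794  27140  37622  50480  65954  84284  105710
8346  10482  12858  15474  18330  21426
2136  2376  2616  2856  3096
240  240  240  240
The fifth differences are constant at 240.
Work back: 2136 − 240 = 1896;  8346 − 1896 = 6450;  18794 − 6450 = 12344;  26868 − 12344 = 14524;  25251 − 14524 = 10727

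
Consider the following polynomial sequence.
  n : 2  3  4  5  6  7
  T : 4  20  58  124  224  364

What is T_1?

D1: 16, 38, 66, 100, 140
D2: 22, 28, 34, 40
D3: 6, 6, 6
The third differences are constant at 6.
Work back: 22 − 6 = 16;  16 − 16 = 0;  4 + 0 = 4

4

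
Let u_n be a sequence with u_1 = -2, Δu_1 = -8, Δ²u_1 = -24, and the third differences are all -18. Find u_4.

-116

Build the table forward from the leading diagonal:
Third differences: -18  -18  -18  -18
Second differences: -24  -42  -60  -78
First differences: -8  -32  -74  -134
u: -2  -10  -42  -116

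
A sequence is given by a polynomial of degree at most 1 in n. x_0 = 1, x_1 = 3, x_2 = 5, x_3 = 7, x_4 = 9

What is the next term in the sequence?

11

Δ: 2  2  2  2
First differences constant at 2.
9 + 2 = 11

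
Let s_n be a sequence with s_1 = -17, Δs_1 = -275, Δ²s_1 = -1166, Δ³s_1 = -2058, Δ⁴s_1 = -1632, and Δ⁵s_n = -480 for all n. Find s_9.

Build the table forward from the leading diagonal:
D5: -480, -480, -480, -480, -480, -480, -480, -480, -480
D4: -1632, -2112, -2592, -3072, -3552, -4032, -4512, -4992, -5472
D3: -2058, -3690, -5802, -8394, -11466, -15018, -19050, -23562, -28554
D2: -1166, -3224, -6914, -12716, -21110, -32576, -47594, -66644, -90206
D1: -275, -1441, -4665, -11579, -24295, -45405, -77981, -125575, -192219
s: -17, -292, -1733, -6398, -17977, -42272, -87677, -165658, -291233

-291233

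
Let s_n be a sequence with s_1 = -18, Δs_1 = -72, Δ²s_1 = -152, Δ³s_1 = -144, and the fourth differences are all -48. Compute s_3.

-314

Build the table forward from the leading diagonal:
Fourth differences: -48, -48, -48
Third differences: -144, -192, -240
Second differences: -152, -296, -488
First differences: -72, -224, -520
s: -18, -90, -314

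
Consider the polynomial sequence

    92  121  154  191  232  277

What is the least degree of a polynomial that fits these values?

29, 33, 37, 41, 45
4, 4, 4, 4
The second differences are constant, so the polynomial has degree 2.

2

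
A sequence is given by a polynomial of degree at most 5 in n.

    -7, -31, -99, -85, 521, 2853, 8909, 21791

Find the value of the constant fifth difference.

240

First differences: -24, -68, 14, 606, 2332, 6056, 12882
Second differences: -44, 82, 592, 1726, 3724, 6826
Third differences: 126, 510, 1134, 1998, 3102
Fourth differences: 384, 624, 864, 1104
Fifth differences: 240, 240, 240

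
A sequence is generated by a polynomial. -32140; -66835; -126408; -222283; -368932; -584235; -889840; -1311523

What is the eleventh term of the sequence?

D1: -34695 , -59573 , -95875 , -146649 , -215303 , -305605 , -421683
D2: -24878 , -36302 , -50774 , -68654 , -90302 , -116078
D3: -11424 , -14472 , -17880 , -21648 , -25776
D4: -3048 , -3408 , -3768 , -4128
D5: -360 , -360 , -360
Fifth differences constant at -360.
-4128 − 360 = -4488;  -25776 − 4488 = -30264;  -116078 − 30264 = -146342;  -421683 − 146342 = -568025;  -1311523 − 568025 = -1879548
-4488 − 360 = -4848;  -30264 − 4848 = -35112;  -146342 − 35112 = -181454;  -568025 − 181454 = -749479;  -1879548 − 749479 = -2629027
-4848 − 360 = -5208;  -35112 − 5208 = -40320;  -181454 − 40320 = -221774;  -749479 − 221774 = -971253;  -2629027 − 971253 = -3600280

-3600280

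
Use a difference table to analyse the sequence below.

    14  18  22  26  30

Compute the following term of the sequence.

D1: 4, 4, 4, 4
Constant first difference = 4, so extend:
30 + 4 = 34

34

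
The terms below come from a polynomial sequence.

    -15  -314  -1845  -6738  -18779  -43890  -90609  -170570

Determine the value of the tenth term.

-495114

-299 , -1531 , -4893 , -12041 , -25111 , -46719 , -79961
-1232 , -3362 , -7148 , -13070 , -21608 , -33242
-2130 , -3786 , -5922 , -8538 , -11634
-1656 , -2136 , -2616 , -3096
-480 , -480 , -480
The fifth differences are constant (-480).
-3096 − 480 = -3576;  -11634 − 3576 = -15210;  -33242 − 15210 = -48452;  -79961 − 48452 = -128413;  -170570 − 128413 = -298983
-3576 − 480 = -4056;  -15210 − 4056 = -19266;  -48452 − 19266 = -67718;  -128413 − 67718 = -196131;  -298983 − 196131 = -495114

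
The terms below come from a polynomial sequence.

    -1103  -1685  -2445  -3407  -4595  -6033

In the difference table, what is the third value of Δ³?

D1: -582, -760, -962, -1188, -1438
D2: -178, -202, -226, -250
D3: -24, -24, -24

-24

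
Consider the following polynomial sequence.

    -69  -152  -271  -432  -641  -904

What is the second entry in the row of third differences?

-6

Δ: -83, -119, -161, -209, -263
Δ²: -36, -42, -48, -54
Δ³: -6, -6, -6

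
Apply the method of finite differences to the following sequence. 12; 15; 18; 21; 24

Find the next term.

27

First differences: 3 , 3 , 3 , 3
First differences constant at 3.
24 + 3 = 27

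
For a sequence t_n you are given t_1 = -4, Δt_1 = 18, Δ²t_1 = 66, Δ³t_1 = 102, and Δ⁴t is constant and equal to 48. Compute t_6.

Build the table forward from the leading diagonal:
D4: 48  48  48  48  48  48
D3: 102  150  198  246  294  342
D2: 66  168  318  516  762  1056
D1: 18  84  252  570  1086  1848
t: -4  14  98  350  920  2006

2006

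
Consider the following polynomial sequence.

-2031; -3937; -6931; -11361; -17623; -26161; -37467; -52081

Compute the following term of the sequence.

-1906 , -2994 , -4430 , -6262 , -8538 , -11306 , -14614
-1088 , -1436 , -1832 , -2276 , -2768 , -3308
-348 , -396 , -444 , -492 , -540
-48 , -48 , -48 , -48
Fourth differences constant at -48.
-540 − 48 = -588;  -3308 − 588 = -3896;  -14614 − 3896 = -18510;  -52081 − 18510 = -70591

-70591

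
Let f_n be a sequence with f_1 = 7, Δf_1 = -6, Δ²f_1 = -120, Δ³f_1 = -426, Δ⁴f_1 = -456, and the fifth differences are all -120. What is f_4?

Build the table forward from the leading diagonal:
D5: -120  -120  -120  -120
D4: -456  -576  -696  -816
D3: -426  -882  -1458  -2154
D2: -120  -546  -1428  -2886
D1: -6  -126  -672  -2100
f: 7  1  -125  -797

-797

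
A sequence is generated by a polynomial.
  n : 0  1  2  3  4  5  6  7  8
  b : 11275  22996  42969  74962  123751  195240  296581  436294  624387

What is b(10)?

1193905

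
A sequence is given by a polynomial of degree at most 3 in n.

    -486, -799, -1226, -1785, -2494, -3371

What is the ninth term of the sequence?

D1: -313, -427, -559, -709, -877
D2: -114, -132, -150, -168
D3: -18, -18, -18
Third differences constant at -18.
-168 − 18 = -186;  -877 − 186 = -1063;  -3371 − 1063 = -4434
-186 − 18 = -204;  -1063 − 204 = -1267;  -4434 − 1267 = -5701
-204 − 18 = -222;  -1267 − 222 = -1489;  -5701 − 1489 = -7190

-7190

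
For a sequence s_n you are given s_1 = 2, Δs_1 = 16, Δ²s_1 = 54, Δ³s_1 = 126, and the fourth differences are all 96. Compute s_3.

Build the table forward from the leading diagonal:
Fourth differences: 96, 96, 96
Third differences: 126, 222, 318
Second differences: 54, 180, 402
First differences: 16, 70, 250
s: 2, 18, 88

88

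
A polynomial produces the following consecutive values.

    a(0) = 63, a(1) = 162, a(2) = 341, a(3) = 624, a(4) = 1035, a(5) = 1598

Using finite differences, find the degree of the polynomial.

99, 179, 283, 411, 563
80, 104, 128, 152
24, 24, 24
The third differences are constant, so the polynomial has degree 3.

3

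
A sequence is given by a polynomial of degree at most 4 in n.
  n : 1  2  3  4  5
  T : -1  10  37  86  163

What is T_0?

-2

D1: 11  27  49  77
D2: 16  22  28
D3: 6  6
The third differences are constant at 6.
Work back: 16 − 6 = 10;  11 − 10 = 1;  -1 − 1 = -2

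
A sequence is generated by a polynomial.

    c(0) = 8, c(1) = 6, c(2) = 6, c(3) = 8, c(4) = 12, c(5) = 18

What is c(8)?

48

Δ: -2, 0, 2, 4, 6
Δ²: 2, 2, 2, 2
Constant second difference = 2, so extend:
6 + 2 = 8;  18 + 8 = 26
8 + 2 = 10;  26 + 10 = 36
10 + 2 = 12;  36 + 12 = 48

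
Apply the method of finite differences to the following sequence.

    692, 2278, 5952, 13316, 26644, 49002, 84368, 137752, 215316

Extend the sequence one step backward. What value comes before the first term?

144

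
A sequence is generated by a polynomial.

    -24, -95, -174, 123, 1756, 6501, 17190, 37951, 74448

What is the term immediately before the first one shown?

-9

D1: -71  -79  297  1633  4745  10689  20761  36497
D2: -8  376  1336  3112  5944  10072  15736
D3: 384  960  1776  2832  4128  5664
D4: 576  816  1056  1296  1536
D5: 240  240  240  240
The fifth differences are constant at 240.
Work back: 576 − 240 = 336;  384 − 336 = 48;  -8 − 48 = -56;  -71 + 56 = -15;  -24 + 15 = -9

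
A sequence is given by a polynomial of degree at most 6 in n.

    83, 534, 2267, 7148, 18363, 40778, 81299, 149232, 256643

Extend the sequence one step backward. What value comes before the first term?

Δ: 451  1733  4881  11215  22415  40521  67933  107411
Δ²: 1282  3148  6334  11200  18106  27412  39478
Δ³: 1866  3186  4866  6906  9306  12066
Δ⁴: 1320  1680  2040  2400  2760
Δ⁵: 360  360  360  360
The fifth differences are constant at 360.
Work back: 1320 − 360 = 960;  1866 − 960 = 906;  1282 − 906 = 376;  451 − 376 = 75;  83 − 75 = 8

8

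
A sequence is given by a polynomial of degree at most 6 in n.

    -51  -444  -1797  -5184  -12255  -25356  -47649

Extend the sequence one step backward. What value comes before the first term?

0

-393, -1353, -3387, -7071, -13101, -22293
-960, -2034, -3684, -6030, -9192
-1074, -1650, -2346, -3162
-576, -696, -816
-120, -120
The fifth differences are constant at -120.
Work back: -576 + 120 = -456;  -1074 + 456 = -618;  -960 + 618 = -342;  -393 + 342 = -51;  -51 + 51 = 0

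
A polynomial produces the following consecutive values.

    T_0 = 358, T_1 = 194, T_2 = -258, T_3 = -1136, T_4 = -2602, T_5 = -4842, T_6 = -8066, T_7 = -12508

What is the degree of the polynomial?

4

First differences: -164, -452, -878, -1466, -2240, -3224, -4442
Second differences: -288, -426, -588, -774, -984, -1218
Third differences: -138, -162, -186, -210, -234
Fourth differences: -24, -24, -24, -24
The fourth differences are constant, so the polynomial has degree 4.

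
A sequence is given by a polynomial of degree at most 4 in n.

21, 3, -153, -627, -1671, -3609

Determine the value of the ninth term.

Δ: -18, -156, -474, -1044, -1938
Δ²: -138, -318, -570, -894
Δ³: -180, -252, -324
Δ⁴: -72, -72
The fourth differences are constant (-72).
-324 − 72 = -396;  -894 − 396 = -1290;  -1938 − 1290 = -3228;  -3609 − 3228 = -6837
-396 − 72 = -468;  -1290 − 468 = -1758;  -3228 − 1758 = -4986;  -6837 − 4986 = -11823
-468 − 72 = -540;  -1758 − 540 = -2298;  -4986 − 2298 = -7284;  -11823 − 7284 = -19107

-19107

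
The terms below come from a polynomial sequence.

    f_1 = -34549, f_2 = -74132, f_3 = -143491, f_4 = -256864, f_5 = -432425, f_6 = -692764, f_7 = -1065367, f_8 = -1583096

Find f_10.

-3215140

-39583, -69359, -113373, -175561, -260339, -372603, -517729
-29776, -44014, -62188, -84778, -112264, -145126
-14238, -18174, -22590, -27486, -32862
-3936, -4416, -4896, -5376
-480, -480, -480
Fifth differences constant at -480.
-5376 − 480 = -5856;  -32862 − 5856 = -38718;  -145126 − 38718 = -183844;  -517729 − 183844 = -701573;  -1583096 − 701573 = -2284669
-5856 − 480 = -6336;  -38718 − 6336 = -45054;  -183844 − 45054 = -228898;  -701573 − 228898 = -930471;  -2284669 − 930471 = -3215140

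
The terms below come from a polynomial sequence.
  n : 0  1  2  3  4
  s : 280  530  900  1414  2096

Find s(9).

D1: 250, 370, 514, 682
D2: 120, 144, 168
D3: 24, 24
Third differences constant at 24.
168 + 24 = 192;  682 + 192 = 874;  2096 + 874 = 2970
192 + 24 = 216;  874 + 216 = 1090;  2970 + 1090 = 4060
216 + 24 = 240;  1090 + 240 = 1330;  4060 + 1330 = 5390
240 + 24 = 264;  1330 + 264 = 1594;  5390 + 1594 = 6984
264 + 24 = 288;  1594 + 288 = 1882;  6984 + 1882 = 8866

8866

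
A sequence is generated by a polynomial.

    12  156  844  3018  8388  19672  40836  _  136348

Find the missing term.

Using the first 7 terms:
144, 688, 2174, 5370, 11284, 21164
544, 1486, 3196, 5914, 9880
942, 1710, 2718, 3966
768, 1008, 1248
240, 240
Constant fifth difference = 240.
Extend forward: 1248 + 240 = 1488;  3966 + 1488 = 5454;  9880 + 5454 = 15334;  21164 + 15334 = 36498;  40836 + 36498 = 77334

77334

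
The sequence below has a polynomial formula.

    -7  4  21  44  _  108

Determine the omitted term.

73

Using the first 4 terms:
First differences: 11  17  23
Second differences: 6  6
Constant second difference = 6.
Extend forward: 23 + 6 = 29;  44 + 29 = 73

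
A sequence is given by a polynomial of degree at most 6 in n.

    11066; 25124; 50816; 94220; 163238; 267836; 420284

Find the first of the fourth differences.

D1: 14058, 25692, 43404, 69018, 104598, 152448
D2: 11634, 17712, 25614, 35580, 47850
D3: 6078, 7902, 9966, 12270
D4: 1824, 2064, 2304
D5: 240, 240

1824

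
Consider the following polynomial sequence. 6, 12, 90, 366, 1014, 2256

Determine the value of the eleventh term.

28506

Δ: 6 , 78 , 276 , 648 , 1242
Δ²: 72 , 198 , 372 , 594
Δ³: 126 , 174 , 222
Δ⁴: 48 , 48
The fourth differences are constant (48).
222 + 48 = 270;  594 + 270 = 864;  1242 + 864 = 2106;  2256 + 2106 = 4362
270 + 48 = 318;  864 + 318 = 1182;  2106 + 1182 = 3288;  4362 + 3288 = 7650
318 + 48 = 366;  1182 + 366 = 1548;  3288 + 1548 = 4836;  7650 + 4836 = 12486
366 + 48 = 414;  1548 + 414 = 1962;  4836 + 1962 = 6798;  12486 + 6798 = 19284
414 + 48 = 462;  1962 + 462 = 2424;  6798 + 2424 = 9222;  19284 + 9222 = 28506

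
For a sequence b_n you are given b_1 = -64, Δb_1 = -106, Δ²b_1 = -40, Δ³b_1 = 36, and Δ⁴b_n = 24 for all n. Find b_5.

Build the table forward from the leading diagonal:
Δ⁴: 24  24  24  24  24
Δ³: 36  60  84  108  132
Δ²: -40  -4  56  140  248
Δ: -106  -146  -150  -94  46
b: -64  -170  -316  -466  -560

-560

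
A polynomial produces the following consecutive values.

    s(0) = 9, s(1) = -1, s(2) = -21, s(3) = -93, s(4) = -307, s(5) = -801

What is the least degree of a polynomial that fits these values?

-10, -20, -72, -214, -494
-10, -52, -142, -280
-42, -90, -138
-48, -48
The fourth differences are constant, so the polynomial has degree 4.

4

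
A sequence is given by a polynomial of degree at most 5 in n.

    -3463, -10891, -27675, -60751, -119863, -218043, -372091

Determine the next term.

-603055

Δ: -7428, -16784, -33076, -59112, -98180, -154048
Δ²: -9356, -16292, -26036, -39068, -55868
Δ³: -6936, -9744, -13032, -16800
Δ⁴: -2808, -3288, -3768
Δ⁵: -480, -480
The fifth differences are constant (-480).
-3768 − 480 = -4248;  -16800 − 4248 = -21048;  -55868 − 21048 = -76916;  -154048 − 76916 = -230964;  -372091 − 230964 = -603055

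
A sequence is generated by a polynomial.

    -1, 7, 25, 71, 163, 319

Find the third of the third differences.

18

Δ: 8, 18, 46, 92, 156
Δ²: 10, 28, 46, 64
Δ³: 18, 18, 18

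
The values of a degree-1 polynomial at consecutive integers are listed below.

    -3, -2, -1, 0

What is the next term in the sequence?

1

First differences: 1, 1, 1
Constant first difference = 1, so extend:
0 + 1 = 1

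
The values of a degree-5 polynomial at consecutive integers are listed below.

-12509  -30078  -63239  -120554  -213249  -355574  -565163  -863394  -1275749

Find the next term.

-1832174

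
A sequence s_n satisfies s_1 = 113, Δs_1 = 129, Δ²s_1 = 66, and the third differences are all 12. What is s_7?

Build the table forward from the leading diagonal:
Third differences: 12, 12, 12, 12, 12, 12, 12
Second differences: 66, 78, 90, 102, 114, 126, 138
First differences: 129, 195, 273, 363, 465, 579, 705
s: 113, 242, 437, 710, 1073, 1538, 2117

2117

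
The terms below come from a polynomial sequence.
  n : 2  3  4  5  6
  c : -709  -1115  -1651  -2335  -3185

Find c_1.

-406  -536  -684  -850
-130  -148  -166
-18  -18
The third differences are constant at -18.
Work back: -130 + 18 = -112;  -406 + 112 = -294;  -709 + 294 = -415

-415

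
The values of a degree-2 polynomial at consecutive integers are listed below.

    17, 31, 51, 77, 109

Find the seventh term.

191

D1: 14, 20, 26, 32
D2: 6, 6, 6
Constant second difference = 6, so extend:
32 + 6 = 38;  109 + 38 = 147
38 + 6 = 44;  147 + 44 = 191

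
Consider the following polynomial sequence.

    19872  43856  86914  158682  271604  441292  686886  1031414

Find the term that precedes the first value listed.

7774

First differences: 23984  43058  71768  112922  169688  245594  344528
Second differences: 19074  28710  41154  56766  75906  98934
Third differences: 9636  12444  15612  19140  23028
Fourth differences: 2808  3168  3528  3888
Fifth differences: 360  360  360
The fifth differences are constant at 360.
Work back: 2808 − 360 = 2448;  9636 − 2448 = 7188;  19074 − 7188 = 11886;  23984 − 11886 = 12098;  19872 − 12098 = 7774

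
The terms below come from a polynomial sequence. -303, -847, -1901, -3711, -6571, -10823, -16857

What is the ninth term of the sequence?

-36071

-544, -1054, -1810, -2860, -4252, -6034
-510, -756, -1050, -1392, -1782
-246, -294, -342, -390
-48, -48, -48
The fourth differences are constant (-48).
-390 − 48 = -438;  -1782 − 438 = -2220;  -6034 − 2220 = -8254;  -16857 − 8254 = -25111
-438 − 48 = -486;  -2220 − 486 = -2706;  -8254 − 2706 = -10960;  -25111 − 10960 = -36071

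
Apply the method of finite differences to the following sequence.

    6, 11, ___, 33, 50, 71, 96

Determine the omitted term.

Using the last 4 terms:
17, 21, 25
4, 4
Constant second difference = 4.
Extend backward: 17 − 4 = 13;  33 − 13 = 20

20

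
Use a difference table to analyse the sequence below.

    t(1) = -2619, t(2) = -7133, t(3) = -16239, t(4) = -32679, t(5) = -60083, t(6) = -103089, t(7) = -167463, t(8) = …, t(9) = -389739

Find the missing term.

Using the first 7 terms:
Δ: -4514, -9106, -16440, -27404, -43006, -64374
Δ²: -4592, -7334, -10964, -15602, -21368
Δ³: -2742, -3630, -4638, -5766
Δ⁴: -888, -1008, -1128
Δ⁵: -120, -120
Constant fifth difference = -120.
Extend forward: -1128 − 120 = -1248;  -5766 − 1248 = -7014;  -21368 − 7014 = -28382;  -64374 − 28382 = -92756;  -167463 − 92756 = -260219

-260219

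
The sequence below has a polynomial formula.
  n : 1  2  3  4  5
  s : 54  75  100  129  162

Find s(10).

D1: 21 , 25 , 29 , 33
D2: 4 , 4 , 4
Second differences constant at 4.
33 + 4 = 37;  162 + 37 = 199
37 + 4 = 41;  199 + 41 = 240
41 + 4 = 45;  240 + 45 = 285
45 + 4 = 49;  285 + 49 = 334
49 + 4 = 53;  334 + 53 = 387

387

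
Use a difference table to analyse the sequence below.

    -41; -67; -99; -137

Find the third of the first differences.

-38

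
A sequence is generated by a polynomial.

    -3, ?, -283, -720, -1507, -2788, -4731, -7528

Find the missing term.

-76

Using the last 6 terms:
D1: -437  -787  -1281  -1943  -2797
D2: -350  -494  -662  -854
D3: -144  -168  -192
D4: -24  -24
Constant fourth difference = -24.
Extend backward: -144 + 24 = -120;  -350 + 120 = -230;  -437 + 230 = -207;  -283 + 207 = -76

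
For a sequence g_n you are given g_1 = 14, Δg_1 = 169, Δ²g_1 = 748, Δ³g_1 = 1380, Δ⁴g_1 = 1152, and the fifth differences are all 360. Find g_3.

1100

Build the table forward from the leading diagonal:
Δ⁵: 360  360  360
Δ⁴: 1152  1512  1872
Δ³: 1380  2532  4044
Δ²: 748  2128  4660
Δ: 169  917  3045
g: 14  183  1100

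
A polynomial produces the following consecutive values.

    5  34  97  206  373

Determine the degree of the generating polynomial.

Δ: 29, 63, 109, 167
Δ²: 34, 46, 58
Δ³: 12, 12
The third differences are constant, so the polynomial has degree 3.

3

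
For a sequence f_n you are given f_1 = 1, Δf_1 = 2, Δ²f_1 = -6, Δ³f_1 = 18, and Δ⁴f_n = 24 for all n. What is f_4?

Build the table forward from the leading diagonal:
Fourth differences: 24, 24, 24, 24
Third differences: 18, 42, 66, 90
Second differences: -6, 12, 54, 120
First differences: 2, -4, 8, 62
f: 1, 3, -1, 7

7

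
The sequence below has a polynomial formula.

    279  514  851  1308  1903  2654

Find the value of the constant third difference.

18

D1: 235, 337, 457, 595, 751
D2: 102, 120, 138, 156
D3: 18, 18, 18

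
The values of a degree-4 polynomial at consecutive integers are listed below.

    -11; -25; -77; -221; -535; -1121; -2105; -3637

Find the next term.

-5891

Δ: -14, -52, -144, -314, -586, -984, -1532
Δ²: -38, -92, -170, -272, -398, -548
Δ³: -54, -78, -102, -126, -150
Δ⁴: -24, -24, -24, -24
The fourth differences are constant (-24).
-150 − 24 = -174;  -548 − 174 = -722;  -1532 − 722 = -2254;  -3637 − 2254 = -5891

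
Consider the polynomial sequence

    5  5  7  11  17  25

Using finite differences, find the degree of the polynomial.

0, 2, 4, 6, 8
2, 2, 2, 2
The second differences are constant, so the polynomial has degree 2.

2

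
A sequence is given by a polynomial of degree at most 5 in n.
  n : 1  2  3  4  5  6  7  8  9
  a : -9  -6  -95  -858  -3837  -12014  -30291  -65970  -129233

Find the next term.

First differences: 3  -89  -763  -2979  -8177  -18277  -35679  -63263
Second differences: -92  -674  -2216  -5198  -10100  -17402  -27584
Third differences: -582  -1542  -2982  -4902  -7302  -10182
Fourth differences: -960  -1440  -1920  -2400  -2880
Fifth differences: -480  -480  -480  -480
The fifth differences are constant (-480).
-2880 − 480 = -3360;  -10182 − 3360 = -13542;  -27584 − 13542 = -41126;  -63263 − 41126 = -104389;  -129233 − 104389 = -233622

-233622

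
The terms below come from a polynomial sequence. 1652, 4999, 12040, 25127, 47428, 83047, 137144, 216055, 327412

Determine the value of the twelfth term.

Δ: 3347, 7041, 13087, 22301, 35619, 54097, 78911, 111357
Δ²: 3694, 6046, 9214, 13318, 18478, 24814, 32446
Δ³: 2352, 3168, 4104, 5160, 6336, 7632
Δ⁴: 816, 936, 1056, 1176, 1296
Δ⁵: 120, 120, 120, 120
Fifth differences constant at 120.
1296 + 120 = 1416;  7632 + 1416 = 9048;  32446 + 9048 = 41494;  111357 + 41494 = 152851;  327412 + 152851 = 480263
1416 + 120 = 1536;  9048 + 1536 = 10584;  41494 + 10584 = 52078;  152851 + 52078 = 204929;  480263 + 204929 = 685192
1536 + 120 = 1656;  10584 + 1656 = 12240;  52078 + 12240 = 64318;  204929 + 64318 = 269247;  685192 + 269247 = 954439

954439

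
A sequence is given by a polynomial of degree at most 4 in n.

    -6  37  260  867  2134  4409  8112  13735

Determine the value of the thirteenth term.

92910

Δ: 43, 223, 607, 1267, 2275, 3703, 5623
Δ²: 180, 384, 660, 1008, 1428, 1920
Δ³: 204, 276, 348, 420, 492
Δ⁴: 72, 72, 72, 72
The fourth differences are constant (72).
492 + 72 = 564;  1920 + 564 = 2484;  5623 + 2484 = 8107;  13735 + 8107 = 21842
564 + 72 = 636;  2484 + 636 = 3120;  8107 + 3120 = 11227;  21842 + 11227 = 33069
636 + 72 = 708;  3120 + 708 = 3828;  11227 + 3828 = 15055;  33069 + 15055 = 48124
708 + 72 = 780;  3828 + 780 = 4608;  15055 + 4608 = 19663;  48124 + 19663 = 67787
780 + 72 = 852;  4608 + 852 = 5460;  19663 + 5460 = 25123;  67787 + 25123 = 92910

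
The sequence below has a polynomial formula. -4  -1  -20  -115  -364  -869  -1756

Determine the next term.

D1: 3  -19  -95  -249  -505  -887
D2: -22  -76  -154  -256  -382
D3: -54  -78  -102  -126
D4: -24  -24  -24
The fourth differences are constant (-24).
-126 − 24 = -150;  -382 − 150 = -532;  -887 − 532 = -1419;  -1756 − 1419 = -3175

-3175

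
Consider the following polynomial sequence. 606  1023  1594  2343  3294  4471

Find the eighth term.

D1: 417 , 571 , 749 , 951 , 1177
D2: 154 , 178 , 202 , 226
D3: 24 , 24 , 24
Constant third difference = 24, so extend:
226 + 24 = 250;  1177 + 250 = 1427;  4471 + 1427 = 5898
250 + 24 = 274;  1427 + 274 = 1701;  5898 + 1701 = 7599

7599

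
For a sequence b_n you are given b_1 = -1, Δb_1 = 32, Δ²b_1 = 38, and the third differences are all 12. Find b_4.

221

Build the table forward from the leading diagonal:
Δ³: 12, 12, 12, 12
Δ²: 38, 50, 62, 74
Δ: 32, 70, 120, 182
b: -1, 31, 101, 221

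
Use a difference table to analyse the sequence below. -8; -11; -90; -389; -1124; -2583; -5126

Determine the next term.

-9185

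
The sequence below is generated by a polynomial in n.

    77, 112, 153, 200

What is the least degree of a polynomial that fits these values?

D1: 35, 41, 47
D2: 6, 6
The second differences are constant, so the polynomial has degree 2.

2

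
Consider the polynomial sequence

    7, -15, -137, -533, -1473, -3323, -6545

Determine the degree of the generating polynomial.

D1: -22, -122, -396, -940, -1850, -3222
D2: -100, -274, -544, -910, -1372
D3: -174, -270, -366, -462
D4: -96, -96, -96
The fourth differences are constant, so the polynomial has degree 4.

4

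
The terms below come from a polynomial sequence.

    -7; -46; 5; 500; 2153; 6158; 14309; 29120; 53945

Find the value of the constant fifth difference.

120

Δ: -39, 51, 495, 1653, 4005, 8151, 14811, 24825
Δ²: 90, 444, 1158, 2352, 4146, 6660, 10014
Δ³: 354, 714, 1194, 1794, 2514, 3354
Δ⁴: 360, 480, 600, 720, 840
Δ⁵: 120, 120, 120, 120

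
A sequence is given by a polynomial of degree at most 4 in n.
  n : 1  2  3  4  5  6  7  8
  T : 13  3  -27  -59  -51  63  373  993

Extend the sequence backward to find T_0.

First differences: -10  -30  -32  8  114  310  620
Second differences: -20  -2  40  106  196  310
Third differences: 18  42  66  90  114
Fourth differences: 24  24  24  24
The fourth differences are constant at 24.
Work back: 18 − 24 = -6;  -20 + 6 = -14;  -10 + 14 = 4;  13 − 4 = 9

9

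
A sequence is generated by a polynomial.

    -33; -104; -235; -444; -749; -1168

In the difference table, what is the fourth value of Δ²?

-114

First differences: -71, -131, -209, -305, -419
Second differences: -60, -78, -96, -114
Third differences: -18, -18, -18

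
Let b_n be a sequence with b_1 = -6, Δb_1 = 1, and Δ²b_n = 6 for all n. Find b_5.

34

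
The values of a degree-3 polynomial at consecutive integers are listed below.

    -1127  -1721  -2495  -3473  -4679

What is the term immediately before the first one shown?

D1: -594  -774  -978  -1206
D2: -180  -204  -228
D3: -24  -24
The third differences are constant at -24.
Work back: -180 + 24 = -156;  -594 + 156 = -438;  -1127 + 438 = -689

-689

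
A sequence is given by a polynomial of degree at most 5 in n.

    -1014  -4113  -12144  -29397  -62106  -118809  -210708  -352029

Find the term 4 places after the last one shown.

D1: -3099, -8031, -17253, -32709, -56703, -91899, -141321
D2: -4932, -9222, -15456, -23994, -35196, -49422
D3: -4290, -6234, -8538, -11202, -14226
D4: -1944, -2304, -2664, -3024
D5: -360, -360, -360
Constant fifth difference = -360, so extend:
-3024 − 360 = -3384;  -14226 − 3384 = -17610;  -49422 − 17610 = -67032;  -141321 − 67032 = -208353;  -352029 − 208353 = -560382
-3384 − 360 = -3744;  -17610 − 3744 = -21354;  -67032 − 21354 = -88386;  -208353 − 88386 = -296739;  -560382 − 296739 = -857121
-3744 − 360 = -4104;  -21354 − 4104 = -25458;  -88386 − 25458 = -113844;  -296739 − 113844 = -410583;  -857121 − 410583 = -1267704
-4104 − 360 = -4464;  -25458 − 4464 = -29922;  -113844 − 29922 = -143766;  -410583 − 143766 = -554349;  -1267704 − 554349 = -1822053

-1822053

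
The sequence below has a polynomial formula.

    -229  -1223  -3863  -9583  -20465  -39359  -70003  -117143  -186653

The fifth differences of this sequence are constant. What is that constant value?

Δ: -994, -2640, -5720, -10882, -18894, -30644, -47140, -69510
Δ²: -1646, -3080, -5162, -8012, -11750, -16496, -22370
Δ³: -1434, -2082, -2850, -3738, -4746, -5874
Δ⁴: -648, -768, -888, -1008, -1128
Δ⁵: -120, -120, -120, -120

-120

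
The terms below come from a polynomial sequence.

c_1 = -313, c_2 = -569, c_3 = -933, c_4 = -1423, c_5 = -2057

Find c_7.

D1: -256  -364  -490  -634
D2: -108  -126  -144
D3: -18  -18
The third differences are constant (-18).
-144 − 18 = -162;  -634 − 162 = -796;  -2057 − 796 = -2853
-162 − 18 = -180;  -796 − 180 = -976;  -2853 − 976 = -3829

-3829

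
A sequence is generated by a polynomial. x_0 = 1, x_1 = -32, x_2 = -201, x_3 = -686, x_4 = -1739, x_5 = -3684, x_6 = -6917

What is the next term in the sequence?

D1: -33, -169, -485, -1053, -1945, -3233
D2: -136, -316, -568, -892, -1288
D3: -180, -252, -324, -396
D4: -72, -72, -72
Fourth differences constant at -72.
-396 − 72 = -468;  -1288 − 468 = -1756;  -3233 − 1756 = -4989;  -6917 − 4989 = -11906

-11906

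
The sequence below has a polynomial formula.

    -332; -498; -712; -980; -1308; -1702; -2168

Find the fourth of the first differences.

-328

Δ: -166, -214, -268, -328, -394, -466
Δ²: -48, -54, -60, -66, -72
Δ³: -6, -6, -6, -6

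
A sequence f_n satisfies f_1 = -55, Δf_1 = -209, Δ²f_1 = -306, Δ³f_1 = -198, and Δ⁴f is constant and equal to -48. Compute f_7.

-10579

Build the table forward from the leading diagonal:
Δ⁴: -48, -48, -48, -48, -48, -48, -48
Δ³: -198, -246, -294, -342, -390, -438, -486
Δ²: -306, -504, -750, -1044, -1386, -1776, -2214
Δ: -209, -515, -1019, -1769, -2813, -4199, -5975
f: -55, -264, -779, -1798, -3567, -6380, -10579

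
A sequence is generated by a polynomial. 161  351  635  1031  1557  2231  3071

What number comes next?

190, 284, 396, 526, 674, 840
94, 112, 130, 148, 166
18, 18, 18, 18
Constant third difference = 18, so extend:
166 + 18 = 184;  840 + 184 = 1024;  3071 + 1024 = 4095

4095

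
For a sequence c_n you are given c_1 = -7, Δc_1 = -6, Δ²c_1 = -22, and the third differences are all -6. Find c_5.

Build the table forward from the leading diagonal:
Δ³: -6, -6, -6, -6, -6
Δ²: -22, -28, -34, -40, -46
Δ: -6, -28, -56, -90, -130
c: -7, -13, -41, -97, -187

-187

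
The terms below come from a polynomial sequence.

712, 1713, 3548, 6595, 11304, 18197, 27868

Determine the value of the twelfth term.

1001  1835  3047  4709  6893  9671
834  1212  1662  2184  2778
378  450  522  594
72  72  72
Constant fourth difference = 72, so extend:
594 + 72 = 666;  2778 + 666 = 3444;  9671 + 3444 = 13115;  27868 + 13115 = 40983
666 + 72 = 738;  3444 + 738 = 4182;  13115 + 4182 = 17297;  40983 + 17297 = 58280
738 + 72 = 810;  4182 + 810 = 4992;  17297 + 4992 = 22289;  58280 + 22289 = 80569
810 + 72 = 882;  4992 + 882 = 5874;  22289 + 5874 = 28163;  80569 + 28163 = 108732
882 + 72 = 954;  5874 + 954 = 6828;  28163 + 6828 = 34991;  108732 + 34991 = 143723

143723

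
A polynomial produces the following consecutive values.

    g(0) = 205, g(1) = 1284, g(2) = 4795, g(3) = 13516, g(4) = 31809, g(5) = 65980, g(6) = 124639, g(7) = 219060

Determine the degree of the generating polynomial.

5

Δ: 1079, 3511, 8721, 18293, 34171, 58659, 94421
Δ²: 2432, 5210, 9572, 15878, 24488, 35762
Δ³: 2778, 4362, 6306, 8610, 11274
Δ⁴: 1584, 1944, 2304, 2664
Δ⁵: 360, 360, 360
The fifth differences are constant, so the polynomial has degree 5.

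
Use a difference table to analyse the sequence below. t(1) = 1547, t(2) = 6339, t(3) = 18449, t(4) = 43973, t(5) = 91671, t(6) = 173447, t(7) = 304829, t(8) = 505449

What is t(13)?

3581999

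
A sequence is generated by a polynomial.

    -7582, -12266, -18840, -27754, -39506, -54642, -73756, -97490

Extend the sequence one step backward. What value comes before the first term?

First differences: -4684  -6574  -8914  -11752  -15136  -19114  -23734
Second differences: -1890  -2340  -2838  -3384  -3978  -4620
Third differences: -450  -498  -546  -594  -642
Fourth differences: -48  -48  -48  -48
The fourth differences are constant at -48.
Work back: -450 + 48 = -402;  -1890 + 402 = -1488;  -4684 + 1488 = -3196;  -7582 + 3196 = -4386

-4386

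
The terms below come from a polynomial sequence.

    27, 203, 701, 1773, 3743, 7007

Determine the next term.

12033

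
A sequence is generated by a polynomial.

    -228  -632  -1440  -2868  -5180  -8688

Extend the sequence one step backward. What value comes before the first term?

-404  -808  -1428  -2312  -3508
-404  -620  -884  -1196
-216  -264  -312
-48  -48
The fourth differences are constant at -48.
Work back: -216 + 48 = -168;  -404 + 168 = -236;  -404 + 236 = -168;  -228 + 168 = -60

-60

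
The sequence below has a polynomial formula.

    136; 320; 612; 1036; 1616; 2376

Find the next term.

Δ: 184, 292, 424, 580, 760
Δ²: 108, 132, 156, 180
Δ³: 24, 24, 24
Third differences constant at 24.
180 + 24 = 204;  760 + 204 = 964;  2376 + 964 = 3340

3340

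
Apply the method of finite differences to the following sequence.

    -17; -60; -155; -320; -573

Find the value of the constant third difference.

Δ: -43, -95, -165, -253
Δ²: -52, -70, -88
Δ³: -18, -18

-18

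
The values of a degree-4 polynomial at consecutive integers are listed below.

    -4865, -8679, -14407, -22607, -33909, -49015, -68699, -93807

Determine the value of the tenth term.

First differences: -3814, -5728, -8200, -11302, -15106, -19684, -25108
Second differences: -1914, -2472, -3102, -3804, -4578, -5424
Third differences: -558, -630, -702, -774, -846
Fourth differences: -72, -72, -72, -72
Constant fourth difference = -72, so extend:
-846 − 72 = -918;  -5424 − 918 = -6342;  -25108 − 6342 = -31450;  -93807 − 31450 = -125257
-918 − 72 = -990;  -6342 − 990 = -7332;  -31450 − 7332 = -38782;  -125257 − 38782 = -164039

-164039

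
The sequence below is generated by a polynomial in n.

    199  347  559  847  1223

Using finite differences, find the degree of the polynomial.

3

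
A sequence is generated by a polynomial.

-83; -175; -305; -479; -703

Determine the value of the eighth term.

-1735

D1: -92 , -130 , -174 , -224
D2: -38 , -44 , -50
D3: -6 , -6
Third differences constant at -6.
-50 − 6 = -56;  -224 − 56 = -280;  -703 − 280 = -983
-56 − 6 = -62;  -280 − 62 = -342;  -983 − 342 = -1325
-62 − 6 = -68;  -342 − 68 = -410;  -1325 − 410 = -1735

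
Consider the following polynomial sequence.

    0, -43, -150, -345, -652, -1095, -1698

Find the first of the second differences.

-64

D1: -43, -107, -195, -307, -443, -603
D2: -64, -88, -112, -136, -160
D3: -24, -24, -24, -24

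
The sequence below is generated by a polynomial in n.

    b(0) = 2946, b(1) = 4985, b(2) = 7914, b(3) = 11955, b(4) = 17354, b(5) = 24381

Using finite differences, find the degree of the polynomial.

4

First differences: 2039, 2929, 4041, 5399, 7027
Second differences: 890, 1112, 1358, 1628
Third differences: 222, 246, 270
Fourth differences: 24, 24
The fourth differences are constant, so the polynomial has degree 4.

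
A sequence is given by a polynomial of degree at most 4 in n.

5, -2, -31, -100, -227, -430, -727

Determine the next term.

D1: -7  -29  -69  -127  -203  -297
D2: -22  -40  -58  -76  -94
D3: -18  -18  -18  -18
The third differences are constant (-18).
-94 − 18 = -112;  -297 − 112 = -409;  -727 − 409 = -1136

-1136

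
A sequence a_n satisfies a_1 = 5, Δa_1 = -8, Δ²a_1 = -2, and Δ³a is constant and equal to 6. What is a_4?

Build the table forward from the leading diagonal:
Δ³: 6  6  6  6
Δ²: -2  4  10  16
Δ: -8  -10  -6  4
a: 5  -3  -13  -19

-19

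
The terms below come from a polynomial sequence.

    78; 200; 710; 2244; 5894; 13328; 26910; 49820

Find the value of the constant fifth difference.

120

D1: 122, 510, 1534, 3650, 7434, 13582, 22910
D2: 388, 1024, 2116, 3784, 6148, 9328
D3: 636, 1092, 1668, 2364, 3180
D4: 456, 576, 696, 816
D5: 120, 120, 120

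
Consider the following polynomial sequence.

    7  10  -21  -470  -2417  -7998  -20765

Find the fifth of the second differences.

-7186

Δ: 3, -31, -449, -1947, -5581, -12767
Δ²: -34, -418, -1498, -3634, -7186
Δ³: -384, -1080, -2136, -3552
Δ⁴: -696, -1056, -1416
Δ⁵: -360, -360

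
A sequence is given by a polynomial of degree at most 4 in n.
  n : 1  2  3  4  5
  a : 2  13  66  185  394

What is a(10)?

D1: 11, 53, 119, 209
D2: 42, 66, 90
D3: 24, 24
The third differences are constant (24).
90 + 24 = 114;  209 + 114 = 323;  394 + 323 = 717
114 + 24 = 138;  323 + 138 = 461;  717 + 461 = 1178
138 + 24 = 162;  461 + 162 = 623;  1178 + 623 = 1801
162 + 24 = 186;  623 + 186 = 809;  1801 + 809 = 2610
186 + 24 = 210;  809 + 210 = 1019;  2610 + 1019 = 3629

3629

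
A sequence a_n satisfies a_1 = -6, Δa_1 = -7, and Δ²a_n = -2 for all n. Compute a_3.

-22

Build the table forward from the leading diagonal:
D2: -2, -2, -2
D1: -7, -9, -11
a: -6, -13, -22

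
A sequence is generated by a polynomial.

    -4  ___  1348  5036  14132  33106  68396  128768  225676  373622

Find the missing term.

Using the last 8 terms:
First differences: 3688, 9096, 18974, 35290, 60372, 96908, 147946
Second differences: 5408, 9878, 16316, 25082, 36536, 51038
Third differences: 4470, 6438, 8766, 11454, 14502
Fourth differences: 1968, 2328, 2688, 3048
Fifth differences: 360, 360, 360
Constant fifth difference = 360.
Extend backward: 1968 − 360 = 1608;  4470 − 1608 = 2862;  5408 − 2862 = 2546;  3688 − 2546 = 1142;  1348 − 1142 = 206

206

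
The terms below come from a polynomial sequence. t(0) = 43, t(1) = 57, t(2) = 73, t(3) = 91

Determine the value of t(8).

211

D1: 14, 16, 18
D2: 2, 2
Constant second difference = 2, so extend:
18 + 2 = 20;  91 + 20 = 111
20 + 2 = 22;  111 + 22 = 133
22 + 2 = 24;  133 + 24 = 157
24 + 2 = 26;  157 + 26 = 183
26 + 2 = 28;  183 + 28 = 211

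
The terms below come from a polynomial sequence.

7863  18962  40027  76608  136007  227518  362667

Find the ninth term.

First differences: 11099  21065  36581  59399  91511  135149
Second differences: 9966  15516  22818  32112  43638
Third differences: 5550  7302  9294  11526
Fourth differences: 1752  1992  2232
Fifth differences: 240  240
Fifth differences constant at 240.
2232 + 240 = 2472;  11526 + 2472 = 13998;  43638 + 13998 = 57636;  135149 + 57636 = 192785;  362667 + 192785 = 555452
2472 + 240 = 2712;  13998 + 2712 = 16710;  57636 + 16710 = 74346;  192785 + 74346 = 267131;  555452 + 267131 = 822583

822583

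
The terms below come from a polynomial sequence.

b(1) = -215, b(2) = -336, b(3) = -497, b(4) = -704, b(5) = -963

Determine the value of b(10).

Δ: -121, -161, -207, -259
Δ²: -40, -46, -52
Δ³: -6, -6
Third differences constant at -6.
-52 − 6 = -58;  -259 − 58 = -317;  -963 − 317 = -1280
-58 − 6 = -64;  -317 − 64 = -381;  -1280 − 381 = -1661
-64 − 6 = -70;  -381 − 70 = -451;  -1661 − 451 = -2112
-70 − 6 = -76;  -451 − 76 = -527;  -2112 − 527 = -2639
-76 − 6 = -82;  -527 − 82 = -609;  -2639 − 609 = -3248

-3248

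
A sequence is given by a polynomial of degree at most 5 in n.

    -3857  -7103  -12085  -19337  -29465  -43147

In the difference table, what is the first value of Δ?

-3246

Δ: -3246, -4982, -7252, -10128, -13682
Δ²: -1736, -2270, -2876, -3554
Δ³: -534, -606, -678
Δ⁴: -72, -72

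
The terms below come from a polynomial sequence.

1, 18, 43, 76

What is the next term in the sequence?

Δ: 17, 25, 33
Δ²: 8, 8
The second differences are constant (8).
33 + 8 = 41;  76 + 41 = 117

117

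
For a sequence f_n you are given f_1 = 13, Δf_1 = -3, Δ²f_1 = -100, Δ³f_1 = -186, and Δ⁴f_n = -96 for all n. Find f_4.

-482

Build the table forward from the leading diagonal:
Fourth differences: -96  -96  -96  -96
Third differences: -186  -282  -378  -474
Second differences: -100  -286  -568  -946
First differences: -3  -103  -389  -957
f: 13  10  -93  -482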